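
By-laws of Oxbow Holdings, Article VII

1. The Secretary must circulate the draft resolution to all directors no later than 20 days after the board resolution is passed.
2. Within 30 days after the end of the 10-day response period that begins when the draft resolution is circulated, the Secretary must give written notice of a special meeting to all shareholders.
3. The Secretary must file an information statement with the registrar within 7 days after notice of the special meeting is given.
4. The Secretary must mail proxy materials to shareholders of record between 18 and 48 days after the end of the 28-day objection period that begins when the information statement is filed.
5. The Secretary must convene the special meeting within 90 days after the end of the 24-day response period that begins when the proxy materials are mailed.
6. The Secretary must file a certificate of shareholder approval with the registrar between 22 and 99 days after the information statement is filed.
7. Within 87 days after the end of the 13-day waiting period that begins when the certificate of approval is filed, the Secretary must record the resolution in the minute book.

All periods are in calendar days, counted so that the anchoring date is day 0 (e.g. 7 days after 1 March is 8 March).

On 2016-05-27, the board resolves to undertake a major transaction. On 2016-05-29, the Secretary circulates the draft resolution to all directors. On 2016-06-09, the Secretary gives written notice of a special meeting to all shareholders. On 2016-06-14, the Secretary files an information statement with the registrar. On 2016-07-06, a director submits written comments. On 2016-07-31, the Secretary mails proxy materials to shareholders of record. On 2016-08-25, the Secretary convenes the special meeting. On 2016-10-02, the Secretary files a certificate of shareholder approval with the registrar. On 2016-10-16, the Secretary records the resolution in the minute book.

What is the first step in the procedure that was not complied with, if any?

Step 6

Step 1: 20 days after 2016-05-27 (when the board resolution is passed) is 2016-06-16; done 2016-05-29 — timely.
Step 2: 30 days after 2016-06-08 (end of the 10-day response period, which began when the draft resolution is circulated on 2016-05-29) is 2016-07-08; done 2016-06-09 — timely.
Step 3: 7 days after 2016-06-09 (when notice of the special meeting is given) is 2016-06-16; 2016-06-14 is within that limit.
Step 4: the window is 18–48 days after 2016-07-12 (end of the 28-day objection period, which began when the information statement is filed on 2016-06-14), so 2016-07-30 through 2016-08-29; 2016-07-31 falls inside that range.
Step 5: 90 days after 2016-08-24 (end of the 24-day response period, which began when the proxy materials are mailed on 2016-07-31) is 2016-11-22; 2016-08-25 is within that limit.
Step 6: the window is 22–99 days after 2016-06-14 (when the information statement is filed), so 2016-07-06 through 2016-09-21; 2016-10-02 is 11 days past the end of the window.
That is the first point of non-compliance.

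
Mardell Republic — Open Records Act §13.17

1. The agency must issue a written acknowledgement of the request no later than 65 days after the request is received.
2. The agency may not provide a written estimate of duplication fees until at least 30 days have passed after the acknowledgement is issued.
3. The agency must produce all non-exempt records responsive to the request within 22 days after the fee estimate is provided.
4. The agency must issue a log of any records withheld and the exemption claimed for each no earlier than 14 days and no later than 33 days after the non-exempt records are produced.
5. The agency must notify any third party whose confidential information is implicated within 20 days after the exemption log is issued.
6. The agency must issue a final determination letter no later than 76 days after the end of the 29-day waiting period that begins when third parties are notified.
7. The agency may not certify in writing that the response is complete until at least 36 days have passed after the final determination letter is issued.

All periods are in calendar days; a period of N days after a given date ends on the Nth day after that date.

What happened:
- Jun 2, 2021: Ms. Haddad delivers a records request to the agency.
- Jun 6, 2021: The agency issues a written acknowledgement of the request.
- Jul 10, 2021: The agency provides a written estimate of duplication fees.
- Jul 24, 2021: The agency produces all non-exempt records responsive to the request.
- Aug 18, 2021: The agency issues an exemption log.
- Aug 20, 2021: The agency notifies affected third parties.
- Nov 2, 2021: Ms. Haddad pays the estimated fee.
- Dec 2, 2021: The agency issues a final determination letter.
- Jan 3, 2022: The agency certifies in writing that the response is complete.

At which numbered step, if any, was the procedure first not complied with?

(1) due by Jun 2, 2021 + 65 days = Aug 6, 2021; Jun 6, 2021 is within that limit.
(2) permitted from Jun 6, 2021 + 30 days = Jul 6, 2021 onward; Jul 10, 2021 is on or after that date.
(3) due by Jul 10, 2021 + 22 days = Aug 1, 2021; done Jul 24, 2021 — timely.
(4) the permitted window runs from Jul 24, 2021 + 14 = Aug 7, 2021 to Jul 24, 2021 + 33 = Aug 26, 2021; Aug 18, 2021 falls inside that range.
(5) due by Aug 18, 2021 + 20 days = Sep 7, 2021; completed Aug 20, 2021, before the deadline.
(6) due by Sep 18, 2021 + 76 days = Dec 3, 2021; completed Dec 2, 2021, before the deadline.
(7) permitted from Dec 2, 2021 + 36 days = Jan 7, 2022 onward; done Jan 3, 2022 — 4 days too early.
The analysis stops there.

Step 7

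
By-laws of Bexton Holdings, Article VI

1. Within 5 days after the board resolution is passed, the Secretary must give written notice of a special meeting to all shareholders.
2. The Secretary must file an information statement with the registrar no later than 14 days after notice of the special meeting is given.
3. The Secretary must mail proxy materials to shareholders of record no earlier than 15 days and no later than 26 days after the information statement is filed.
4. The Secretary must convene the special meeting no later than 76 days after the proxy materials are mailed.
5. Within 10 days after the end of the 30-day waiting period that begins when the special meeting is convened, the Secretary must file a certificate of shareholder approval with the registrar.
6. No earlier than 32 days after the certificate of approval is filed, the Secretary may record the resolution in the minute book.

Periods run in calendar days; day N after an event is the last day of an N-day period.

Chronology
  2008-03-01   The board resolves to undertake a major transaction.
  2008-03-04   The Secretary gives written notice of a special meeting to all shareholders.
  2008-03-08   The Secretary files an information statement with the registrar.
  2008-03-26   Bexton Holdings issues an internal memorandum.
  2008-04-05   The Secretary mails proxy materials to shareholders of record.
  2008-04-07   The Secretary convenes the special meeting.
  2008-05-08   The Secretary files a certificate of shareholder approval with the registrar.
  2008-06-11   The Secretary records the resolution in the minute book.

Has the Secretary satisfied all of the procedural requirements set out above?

No

Step 1: 5 days after 2008-03-01 (when the board resolution is passed) is 2008-03-06; 2008-03-04 is within that limit.
Step 2: 14 days after 2008-03-04 (when notice of the special meeting is given) is 2008-03-18; completed 2008-03-08, before the deadline.
Step 3: the window is 15–26 days after 2008-03-08 (when the information statement is filed), so 2008-03-23 through 2008-04-03; done 2008-04-05 — 2 days after the window closed.
Later steps need not be reached.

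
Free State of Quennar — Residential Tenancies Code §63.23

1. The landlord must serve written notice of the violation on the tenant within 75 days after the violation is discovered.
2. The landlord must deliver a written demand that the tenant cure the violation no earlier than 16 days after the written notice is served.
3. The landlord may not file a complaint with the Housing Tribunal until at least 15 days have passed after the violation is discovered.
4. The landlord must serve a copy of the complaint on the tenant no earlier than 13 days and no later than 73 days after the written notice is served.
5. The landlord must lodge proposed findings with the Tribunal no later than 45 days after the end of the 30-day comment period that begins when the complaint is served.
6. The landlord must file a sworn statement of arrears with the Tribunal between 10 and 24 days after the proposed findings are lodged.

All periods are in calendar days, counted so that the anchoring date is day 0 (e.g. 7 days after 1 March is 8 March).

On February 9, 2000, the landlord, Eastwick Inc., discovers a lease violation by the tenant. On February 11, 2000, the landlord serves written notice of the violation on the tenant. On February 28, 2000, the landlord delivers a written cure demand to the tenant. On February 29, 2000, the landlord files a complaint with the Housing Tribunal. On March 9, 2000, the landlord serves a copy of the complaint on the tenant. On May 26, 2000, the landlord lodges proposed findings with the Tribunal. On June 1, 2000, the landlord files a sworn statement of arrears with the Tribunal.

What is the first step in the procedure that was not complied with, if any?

(1) due by February 9, 2000 + 75 days = April 24, 2000; done February 11, 2000 — timely.
(2) permitted from February 11, 2000 + 16 days = February 27, 2000 onward; February 28, 2000 is on or after that date.
(3) permitted from February 9, 2000 + 15 days = February 24, 2000 onward; done February 29, 2000, after the minimum wait.
(4) the permitted window runs from February 11, 2000 + 13 = February 24, 2000 to February 11, 2000 + 73 = April 24, 2000; done March 9, 2000 — within the window.
(5) due by April 8, 2000 + 45 days = May 23, 2000; done May 26, 2000 — 3 days late.

Step 5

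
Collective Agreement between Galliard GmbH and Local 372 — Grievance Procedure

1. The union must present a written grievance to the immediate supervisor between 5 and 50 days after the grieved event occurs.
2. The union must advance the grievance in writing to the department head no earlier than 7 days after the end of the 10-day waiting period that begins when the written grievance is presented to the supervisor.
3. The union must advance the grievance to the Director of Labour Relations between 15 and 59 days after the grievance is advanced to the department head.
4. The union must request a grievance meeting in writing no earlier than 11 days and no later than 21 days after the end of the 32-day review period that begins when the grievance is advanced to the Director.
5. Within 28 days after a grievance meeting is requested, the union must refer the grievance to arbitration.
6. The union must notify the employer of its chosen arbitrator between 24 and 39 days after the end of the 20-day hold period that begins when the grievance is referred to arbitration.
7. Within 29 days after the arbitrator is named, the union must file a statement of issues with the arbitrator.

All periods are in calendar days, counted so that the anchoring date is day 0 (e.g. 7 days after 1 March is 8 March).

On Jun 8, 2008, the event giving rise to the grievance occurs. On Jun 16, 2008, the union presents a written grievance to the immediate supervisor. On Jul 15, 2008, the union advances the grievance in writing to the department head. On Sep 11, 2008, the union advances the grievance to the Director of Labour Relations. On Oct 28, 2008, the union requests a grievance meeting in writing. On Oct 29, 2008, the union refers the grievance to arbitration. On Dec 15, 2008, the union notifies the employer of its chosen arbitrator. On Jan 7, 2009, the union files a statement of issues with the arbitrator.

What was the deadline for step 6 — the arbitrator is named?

Dec 27, 2008

The grievance is referred to arbitration on Oct 29, 2008; the 20-day hold period therefore ends Nov 18, 2008, and step 6 runs from that date. The window is 24–39 days after Nov 18, 2008; it closes on Dec 27, 2008.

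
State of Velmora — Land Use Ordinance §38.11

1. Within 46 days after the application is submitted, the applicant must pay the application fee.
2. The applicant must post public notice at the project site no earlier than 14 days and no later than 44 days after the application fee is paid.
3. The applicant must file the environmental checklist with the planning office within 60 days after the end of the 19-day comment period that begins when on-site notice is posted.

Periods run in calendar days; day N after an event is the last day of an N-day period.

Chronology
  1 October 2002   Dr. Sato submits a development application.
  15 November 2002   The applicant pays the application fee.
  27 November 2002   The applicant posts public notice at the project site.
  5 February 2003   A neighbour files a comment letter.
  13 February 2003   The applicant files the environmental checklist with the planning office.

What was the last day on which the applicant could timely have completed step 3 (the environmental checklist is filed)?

On-site notice is posted on 27 November 2002; the 19-day comment period therefore ends 16 December 2002, and step 3 runs from that date. 60 days after 16 December 2002 is 14 February 2003.

14 February 2003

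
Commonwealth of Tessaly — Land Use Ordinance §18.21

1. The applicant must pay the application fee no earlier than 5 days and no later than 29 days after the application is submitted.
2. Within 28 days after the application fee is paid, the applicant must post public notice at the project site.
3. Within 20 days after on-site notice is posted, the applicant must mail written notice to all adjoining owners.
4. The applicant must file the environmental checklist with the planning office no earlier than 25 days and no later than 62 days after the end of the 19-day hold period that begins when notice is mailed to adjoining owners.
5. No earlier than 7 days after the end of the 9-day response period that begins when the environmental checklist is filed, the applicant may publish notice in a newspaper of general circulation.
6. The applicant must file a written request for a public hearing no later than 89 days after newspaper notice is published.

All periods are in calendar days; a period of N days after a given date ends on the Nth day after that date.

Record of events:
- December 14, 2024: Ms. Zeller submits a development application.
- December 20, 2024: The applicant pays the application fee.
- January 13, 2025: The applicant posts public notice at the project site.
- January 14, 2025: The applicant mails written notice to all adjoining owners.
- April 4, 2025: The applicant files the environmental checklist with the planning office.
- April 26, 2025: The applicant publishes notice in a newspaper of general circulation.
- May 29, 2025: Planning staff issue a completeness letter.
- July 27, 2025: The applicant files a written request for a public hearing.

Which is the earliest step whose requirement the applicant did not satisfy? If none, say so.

Step 6

Step 1 — 5 and 29 days from December 14, 2024 (when the application is submitted) are December 19, 2024 and January 12, 2025 respectively; done December 20, 2024, which is between those dates.
Step 2 — counting 28 days from December 20, 2024 (when the application fee is paid) gives a deadline of January 17, 2025; January 13, 2025 is within that limit.
Step 3 — counting 20 days from January 13, 2025 (when on-site notice is posted) gives a deadline of February 2, 2025; done January 14, 2025 — timely.
Step 4 — 25 and 62 days from February 2, 2025 (end of the 19-day hold period, which began when notice is mailed to adjoining owners on January 14, 2025) are February 27, 2025 and April 5, 2025 respectively; done April 4, 2025 — within the window.
Step 5 — must wait 7 days from April 13, 2025 (end of the 9-day response period, which began when the environmental checklist is filed on April 4, 2025), so not before April 20, 2025; done April 26, 2025 — permitted.
Step 6 — counting 89 days from April 26, 2025 (when newspaper notice is published) gives a deadline of July 24, 2025; July 27, 2025 misses that deadline by 3 days.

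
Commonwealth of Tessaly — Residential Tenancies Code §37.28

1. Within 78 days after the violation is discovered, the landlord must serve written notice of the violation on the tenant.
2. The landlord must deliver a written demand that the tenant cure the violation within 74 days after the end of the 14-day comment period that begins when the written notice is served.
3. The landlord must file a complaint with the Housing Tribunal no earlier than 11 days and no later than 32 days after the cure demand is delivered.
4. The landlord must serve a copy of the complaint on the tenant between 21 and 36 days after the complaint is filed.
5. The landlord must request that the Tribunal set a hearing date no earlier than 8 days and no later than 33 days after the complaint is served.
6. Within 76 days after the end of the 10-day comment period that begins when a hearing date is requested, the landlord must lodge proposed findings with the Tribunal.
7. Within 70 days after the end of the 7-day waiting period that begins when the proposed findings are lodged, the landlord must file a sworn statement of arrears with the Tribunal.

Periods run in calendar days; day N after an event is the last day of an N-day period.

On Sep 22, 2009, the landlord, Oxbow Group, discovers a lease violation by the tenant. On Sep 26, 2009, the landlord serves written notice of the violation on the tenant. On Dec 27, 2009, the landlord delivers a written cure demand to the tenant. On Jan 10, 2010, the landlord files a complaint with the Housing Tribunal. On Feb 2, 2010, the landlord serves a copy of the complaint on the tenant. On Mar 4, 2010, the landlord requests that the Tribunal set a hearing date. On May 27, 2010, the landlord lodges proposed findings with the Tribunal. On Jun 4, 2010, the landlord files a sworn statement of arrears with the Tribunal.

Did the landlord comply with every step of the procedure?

Step 1 — counting 78 days from Sep 22, 2009 (when the violation is discovered) gives a deadline of Dec 9, 2009; completed Sep 26, 2009, before the deadline.
Step 2 — counting 74 days from Oct 10, 2009 (end of the 14-day comment period, which began when the written notice is served on Sep 26, 2009) gives a deadline of Dec 23, 2009; Dec 27, 2009 misses that deadline by 4 days.

No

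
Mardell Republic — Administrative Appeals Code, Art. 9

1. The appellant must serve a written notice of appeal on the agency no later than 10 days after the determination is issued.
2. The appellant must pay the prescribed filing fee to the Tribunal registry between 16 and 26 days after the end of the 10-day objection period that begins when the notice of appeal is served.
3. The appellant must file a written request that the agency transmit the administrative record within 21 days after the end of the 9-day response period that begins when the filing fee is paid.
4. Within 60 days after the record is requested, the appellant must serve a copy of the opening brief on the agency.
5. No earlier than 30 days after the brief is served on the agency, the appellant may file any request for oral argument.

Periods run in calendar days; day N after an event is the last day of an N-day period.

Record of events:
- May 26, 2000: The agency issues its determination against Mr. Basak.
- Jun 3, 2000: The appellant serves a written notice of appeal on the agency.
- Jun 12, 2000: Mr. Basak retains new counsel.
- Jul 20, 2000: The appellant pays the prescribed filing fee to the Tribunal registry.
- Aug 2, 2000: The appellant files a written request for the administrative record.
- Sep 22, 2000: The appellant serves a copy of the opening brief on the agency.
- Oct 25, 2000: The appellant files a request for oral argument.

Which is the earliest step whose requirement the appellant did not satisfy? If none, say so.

(1) due by May 26, 2000 + 10 days = Jun 5, 2000; done Jun 3, 2000 — timely.
(2) the permitted window runs from Jun 13, 2000 + 16 = Jun 29, 2000 to Jun 13, 2000 + 26 = Jul 9, 2000; done Jul 20, 2000 — 11 days after the window closed.

Step 2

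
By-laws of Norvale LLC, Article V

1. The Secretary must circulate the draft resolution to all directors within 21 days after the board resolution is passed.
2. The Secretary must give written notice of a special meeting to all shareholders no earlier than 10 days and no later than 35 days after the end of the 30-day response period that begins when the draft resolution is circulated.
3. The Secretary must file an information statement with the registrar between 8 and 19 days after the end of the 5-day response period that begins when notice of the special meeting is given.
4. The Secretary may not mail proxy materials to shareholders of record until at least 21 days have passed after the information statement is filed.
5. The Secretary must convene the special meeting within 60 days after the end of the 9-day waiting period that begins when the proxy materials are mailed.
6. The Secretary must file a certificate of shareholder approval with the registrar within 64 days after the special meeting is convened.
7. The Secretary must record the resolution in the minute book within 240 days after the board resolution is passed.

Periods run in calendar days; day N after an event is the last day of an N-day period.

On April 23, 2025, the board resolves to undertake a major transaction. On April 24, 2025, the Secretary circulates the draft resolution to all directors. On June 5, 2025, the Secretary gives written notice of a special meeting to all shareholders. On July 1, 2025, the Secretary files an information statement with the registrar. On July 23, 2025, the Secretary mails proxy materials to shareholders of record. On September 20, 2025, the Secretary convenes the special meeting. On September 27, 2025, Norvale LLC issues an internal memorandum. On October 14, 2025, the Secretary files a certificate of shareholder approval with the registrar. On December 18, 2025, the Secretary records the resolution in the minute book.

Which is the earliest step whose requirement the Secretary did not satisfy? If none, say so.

Step 3

Step 1: 21 days after April 23, 2025 (when the board resolution is passed) is May 14, 2025; completed April 24, 2025, before the deadline.
Step 2: the window is 10–35 days after May 24, 2025 (end of the 30-day response period, which began when the draft resolution is circulated on April 24, 2025), so June 3, 2025 through June 28, 2025; done June 5, 2025 — within the window.
Step 3: the window is 8–19 days after June 10, 2025 (end of the 5-day response period, which began when notice of the special meeting is given on June 5, 2025), so June 18, 2025 through June 29, 2025; done July 1, 2025 — 2 days after the window closed.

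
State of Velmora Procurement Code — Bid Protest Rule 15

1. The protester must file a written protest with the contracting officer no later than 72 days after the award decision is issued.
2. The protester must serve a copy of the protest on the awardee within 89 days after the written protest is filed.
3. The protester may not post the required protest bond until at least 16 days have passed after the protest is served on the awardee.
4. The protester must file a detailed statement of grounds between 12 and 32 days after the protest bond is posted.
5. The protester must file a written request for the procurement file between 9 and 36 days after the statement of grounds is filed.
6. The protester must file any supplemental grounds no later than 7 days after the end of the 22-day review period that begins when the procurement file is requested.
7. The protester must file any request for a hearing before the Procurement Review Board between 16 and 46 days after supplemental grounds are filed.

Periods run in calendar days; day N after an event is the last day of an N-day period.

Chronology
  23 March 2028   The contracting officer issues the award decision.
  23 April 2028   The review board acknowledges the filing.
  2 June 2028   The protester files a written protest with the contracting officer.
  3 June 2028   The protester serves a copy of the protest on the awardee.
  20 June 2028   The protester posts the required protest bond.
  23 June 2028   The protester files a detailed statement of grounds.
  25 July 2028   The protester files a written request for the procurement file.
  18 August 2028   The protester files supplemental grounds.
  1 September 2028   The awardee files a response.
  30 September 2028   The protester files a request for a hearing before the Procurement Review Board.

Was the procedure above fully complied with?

No

(1) due by 23 March 2028 + 72 days = 3 June 2028; 2 June 2028 is within that limit.
(2) due by 2 June 2028 + 89 days = 30 August 2028; done 3 June 2028 — timely.
(3) permitted from 3 June 2028 + 16 days = 19 June 2028 onward; 20 June 2028 is on or after that date.
(4) the permitted window runs from 20 June 2028 + 12 = 2 July 2028 to 20 June 2028 + 32 = 22 July 2028; done 23 June 2028 — 9 days before the window opened.
No need to go further; step 4 was not satisfied.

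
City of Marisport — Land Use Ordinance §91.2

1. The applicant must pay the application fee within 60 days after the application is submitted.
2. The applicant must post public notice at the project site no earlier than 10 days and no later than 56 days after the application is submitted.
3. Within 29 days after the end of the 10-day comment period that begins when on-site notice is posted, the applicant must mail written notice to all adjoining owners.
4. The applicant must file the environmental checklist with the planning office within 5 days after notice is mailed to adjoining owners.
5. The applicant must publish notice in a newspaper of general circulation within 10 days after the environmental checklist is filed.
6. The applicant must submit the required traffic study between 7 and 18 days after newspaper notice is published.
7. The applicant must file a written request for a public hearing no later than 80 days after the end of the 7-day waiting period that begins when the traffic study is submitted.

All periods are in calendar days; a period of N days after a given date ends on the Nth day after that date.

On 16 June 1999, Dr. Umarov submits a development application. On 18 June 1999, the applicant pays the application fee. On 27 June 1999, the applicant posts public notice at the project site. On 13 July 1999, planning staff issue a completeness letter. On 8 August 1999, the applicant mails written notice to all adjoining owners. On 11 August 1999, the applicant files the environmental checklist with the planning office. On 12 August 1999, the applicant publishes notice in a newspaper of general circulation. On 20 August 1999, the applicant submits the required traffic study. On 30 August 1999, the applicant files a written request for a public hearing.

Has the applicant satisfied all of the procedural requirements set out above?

No

Step 1 — counting 60 days from 16 June 1999 (when the application is submitted) gives a deadline of 15 August 1999; done 18 June 1999 — timely.
Step 2 — 10 and 56 days from 16 June 1999 (when the application is submitted) are 26 June 1999 and 11 August 1999 respectively; done 27 June 1999, which is between those dates.
Step 3 — counting 29 days from 7 July 1999 (end of the 10-day comment period, which began when on-site notice is posted on 27 June 1999) gives a deadline of 5 August 1999; done 8 August 1999 — 3 days late.
Later steps need not be reached.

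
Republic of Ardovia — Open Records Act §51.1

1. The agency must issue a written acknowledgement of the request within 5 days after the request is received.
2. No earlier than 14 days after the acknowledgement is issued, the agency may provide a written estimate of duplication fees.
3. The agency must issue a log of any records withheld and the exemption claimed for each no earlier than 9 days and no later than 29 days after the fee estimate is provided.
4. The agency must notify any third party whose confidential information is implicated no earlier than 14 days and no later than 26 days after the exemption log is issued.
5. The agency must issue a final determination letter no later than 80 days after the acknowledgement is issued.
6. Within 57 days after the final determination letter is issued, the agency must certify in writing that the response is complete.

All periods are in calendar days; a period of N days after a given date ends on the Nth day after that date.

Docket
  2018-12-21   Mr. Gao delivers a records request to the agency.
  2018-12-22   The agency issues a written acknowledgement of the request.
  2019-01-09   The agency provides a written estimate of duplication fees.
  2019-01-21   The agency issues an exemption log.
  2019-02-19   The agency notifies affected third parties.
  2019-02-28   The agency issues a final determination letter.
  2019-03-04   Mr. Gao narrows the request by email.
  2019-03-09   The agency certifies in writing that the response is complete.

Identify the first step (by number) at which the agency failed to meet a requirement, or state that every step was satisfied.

Step 1: 5 days after 2018-12-21 (when the request is received) is 2018-12-26; 2018-12-22 is within that limit.
Step 2: the earliest permitted date is 14 days after 2018-12-22 (when the acknowledgement is issued), i.e. 2019-01-05; 2019-01-09 is on or after that date.
Step 3: the window is 9–29 days after 2019-01-09 (when the fee estimate is provided), so 2019-01-18 through 2019-02-07; done 2019-01-21 — within the window.
Step 4: the window is 14–26 days after 2019-01-21 (when the exemption log is issued), so 2019-02-04 through 2019-02-16; 2019-02-19 is 3 days past the end of the window.

Step 4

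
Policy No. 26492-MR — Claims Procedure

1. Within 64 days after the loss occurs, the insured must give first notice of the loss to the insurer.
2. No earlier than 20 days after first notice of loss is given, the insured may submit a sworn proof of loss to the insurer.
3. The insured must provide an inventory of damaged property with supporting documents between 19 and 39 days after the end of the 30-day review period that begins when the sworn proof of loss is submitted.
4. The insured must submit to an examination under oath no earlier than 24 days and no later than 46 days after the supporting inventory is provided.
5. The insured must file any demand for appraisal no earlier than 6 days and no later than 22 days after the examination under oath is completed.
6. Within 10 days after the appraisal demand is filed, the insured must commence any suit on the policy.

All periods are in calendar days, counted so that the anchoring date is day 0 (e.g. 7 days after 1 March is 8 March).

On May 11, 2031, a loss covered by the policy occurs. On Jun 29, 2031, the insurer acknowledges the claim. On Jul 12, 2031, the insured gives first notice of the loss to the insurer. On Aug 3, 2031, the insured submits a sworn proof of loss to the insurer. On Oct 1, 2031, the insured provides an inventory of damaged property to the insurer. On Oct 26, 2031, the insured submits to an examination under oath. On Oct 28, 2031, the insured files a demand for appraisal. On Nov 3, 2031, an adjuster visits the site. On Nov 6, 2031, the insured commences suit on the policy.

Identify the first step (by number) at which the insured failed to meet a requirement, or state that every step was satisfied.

Step 5

Step 1: 64 days after May 11, 2031 (when the loss occurs) is Jul 14, 2031; Jul 12, 2031 is within that limit.
Step 2: the earliest permitted date is 20 days after Jul 12, 2031 (when first notice of loss is given), i.e. Aug 1, 2031; Aug 3, 2031 is on or after that date.
Step 3: the window is 19–39 days after Sep 2, 2031 (end of the 30-day review period, which began when the sworn proof of loss is submitted on Aug 3, 2031), so Sep 21, 2031 through Oct 11, 2031; done Oct 1, 2031, which is between those dates.
Step 4: the window is 24–46 days after Oct 1, 2031 (when the supporting inventory is provided), so Oct 25, 2031 through Nov 16, 2031; Oct 26, 2031 falls inside that range.
Step 5: the window is 6–22 days after Oct 26, 2031 (when the examination under oath is completed), so Nov 1, 2031 through Nov 17, 2031; done Oct 28, 2031 — 4 days before the window opened.
That is the first point of non-compliance.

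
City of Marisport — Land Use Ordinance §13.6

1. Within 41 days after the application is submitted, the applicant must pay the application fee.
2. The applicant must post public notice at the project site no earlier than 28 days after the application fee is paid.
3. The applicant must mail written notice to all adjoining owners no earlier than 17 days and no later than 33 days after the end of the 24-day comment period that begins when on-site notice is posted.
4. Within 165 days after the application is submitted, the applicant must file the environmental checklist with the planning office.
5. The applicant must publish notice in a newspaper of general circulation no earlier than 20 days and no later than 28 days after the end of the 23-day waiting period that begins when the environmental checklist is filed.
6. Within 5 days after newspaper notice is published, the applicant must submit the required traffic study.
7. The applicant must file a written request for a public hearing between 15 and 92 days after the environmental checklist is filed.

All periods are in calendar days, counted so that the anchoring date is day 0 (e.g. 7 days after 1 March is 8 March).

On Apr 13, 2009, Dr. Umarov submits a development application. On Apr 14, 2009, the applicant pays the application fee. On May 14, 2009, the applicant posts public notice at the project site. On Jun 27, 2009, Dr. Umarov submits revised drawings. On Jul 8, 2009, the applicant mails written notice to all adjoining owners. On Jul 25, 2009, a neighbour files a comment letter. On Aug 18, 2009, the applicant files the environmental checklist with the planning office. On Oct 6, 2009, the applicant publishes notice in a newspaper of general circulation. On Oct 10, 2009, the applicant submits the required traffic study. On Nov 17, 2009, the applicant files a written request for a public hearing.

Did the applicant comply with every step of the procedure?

Step 1 — counting 41 days from Apr 13, 2009 (when the application is submitted) gives a deadline of May 24, 2009; completed Apr 14, 2009, before the deadline.
Step 2 — must wait 28 days from Apr 14, 2009 (when the application fee is paid), so not before May 12, 2009; May 14, 2009 is on or after that date.
Step 3 — 17 and 33 days from Jun 7, 2009 (end of the 24-day comment period, which began when on-site notice is posted on May 14, 2009) are Jun 24, 2009 and Jul 10, 2009 respectively; done Jul 8, 2009 — within the window.
Step 4 — counting 165 days from Apr 13, 2009 (when the application is submitted) gives a deadline of Sep 25, 2009; completed Aug 18, 2009, before the deadline.
Step 5 — 20 and 28 days from Sep 10, 2009 (end of the 23-day waiting period, which began when the environmental checklist is filed on Aug 18, 2009) are Sep 30, 2009 and Oct 8, 2009 respectively; Oct 6, 2009 falls inside that range.
Step 6 — counting 5 days from Oct 6, 2009 (when newspaper notice is published) gives a deadline of Oct 11, 2009; done Oct 10, 2009 — timely.
Step 7 — 15 and 92 days from Aug 18, 2009 (when the environmental checklist is filed) are Sep 2, 2009 and Nov 18, 2009 respectively; done Nov 17, 2009, which is between those dates.

Yes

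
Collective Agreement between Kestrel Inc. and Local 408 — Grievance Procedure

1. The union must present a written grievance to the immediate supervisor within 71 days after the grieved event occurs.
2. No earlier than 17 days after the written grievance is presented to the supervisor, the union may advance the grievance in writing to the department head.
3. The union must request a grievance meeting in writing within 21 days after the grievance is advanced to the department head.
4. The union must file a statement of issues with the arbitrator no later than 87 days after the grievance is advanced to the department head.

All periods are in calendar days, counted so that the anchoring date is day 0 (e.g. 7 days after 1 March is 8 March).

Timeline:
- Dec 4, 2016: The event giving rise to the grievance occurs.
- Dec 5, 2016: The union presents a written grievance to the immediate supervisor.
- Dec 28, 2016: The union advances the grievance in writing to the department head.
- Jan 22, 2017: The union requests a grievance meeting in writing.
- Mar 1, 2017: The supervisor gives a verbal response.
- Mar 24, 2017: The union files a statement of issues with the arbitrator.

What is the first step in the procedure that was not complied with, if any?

Step 1 — counting 71 days from Dec 4, 2016 (when the grieved event occurs) gives a deadline of Feb 13, 2017; completed Dec 5, 2016, before the deadline.
Step 2 — must wait 17 days from Dec 5, 2016 (when the written grievance is presented to the supervisor), so not before Dec 22, 2016; Dec 28, 2016 is on or after that date.
Step 3 — counting 21 days from Dec 28, 2016 (when the grievance is advanced to the department head) gives a deadline of Jan 18, 2017; not done until Jan 22, 2017, 4 days after the deadline.
That is the first point of non-compliance.

Step 3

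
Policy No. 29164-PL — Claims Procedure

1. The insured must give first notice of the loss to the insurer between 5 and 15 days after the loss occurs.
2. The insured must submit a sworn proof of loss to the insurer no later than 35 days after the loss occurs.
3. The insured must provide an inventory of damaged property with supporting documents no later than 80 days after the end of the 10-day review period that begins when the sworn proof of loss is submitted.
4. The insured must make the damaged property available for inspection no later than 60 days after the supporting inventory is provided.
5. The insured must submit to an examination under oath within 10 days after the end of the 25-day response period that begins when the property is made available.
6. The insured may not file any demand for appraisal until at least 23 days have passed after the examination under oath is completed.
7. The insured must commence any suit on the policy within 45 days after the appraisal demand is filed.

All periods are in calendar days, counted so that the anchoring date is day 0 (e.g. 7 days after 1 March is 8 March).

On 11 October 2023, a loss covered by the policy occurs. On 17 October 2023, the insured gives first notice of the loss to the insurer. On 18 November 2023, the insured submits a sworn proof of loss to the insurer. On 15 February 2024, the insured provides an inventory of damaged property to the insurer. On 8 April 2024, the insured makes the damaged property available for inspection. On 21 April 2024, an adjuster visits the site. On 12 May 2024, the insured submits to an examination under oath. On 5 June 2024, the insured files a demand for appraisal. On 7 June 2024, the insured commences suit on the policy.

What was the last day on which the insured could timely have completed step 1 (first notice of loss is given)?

26 October 2023

Step 1 runs from 11 October 2023, when the loss occurs. The window is 5–15 days after 11 October 2023; it closes on 26 October 2023.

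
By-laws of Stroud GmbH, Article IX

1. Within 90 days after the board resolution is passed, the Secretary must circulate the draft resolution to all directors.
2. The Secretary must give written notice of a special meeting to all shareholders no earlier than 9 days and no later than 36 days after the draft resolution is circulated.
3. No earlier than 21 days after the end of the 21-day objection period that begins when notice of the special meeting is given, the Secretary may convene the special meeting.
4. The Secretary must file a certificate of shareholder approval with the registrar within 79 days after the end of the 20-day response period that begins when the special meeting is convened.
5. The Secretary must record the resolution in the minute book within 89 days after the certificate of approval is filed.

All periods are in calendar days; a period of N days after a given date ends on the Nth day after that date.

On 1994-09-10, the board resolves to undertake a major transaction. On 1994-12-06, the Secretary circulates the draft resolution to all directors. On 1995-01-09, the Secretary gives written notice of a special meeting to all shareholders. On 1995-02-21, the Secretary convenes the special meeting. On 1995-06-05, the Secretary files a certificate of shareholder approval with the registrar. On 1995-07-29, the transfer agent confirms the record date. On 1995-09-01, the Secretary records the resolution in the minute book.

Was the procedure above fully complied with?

No

Step 1: 90 days after 1994-09-10 (when the board resolution is passed) is 1994-12-09; completed 1994-12-06, before the deadline.
Step 2: the window is 9–36 days after 1994-12-06 (when the draft resolution is circulated), so 1994-12-15 through 1995-01-11; done 1995-01-09, which is between those dates.
Step 3: the earliest permitted date is 21 days after 1995-01-30 (end of the 21-day objection period, which began when notice of the special meeting is given on 1995-01-09), i.e. 1995-02-20; done 1995-02-21, after the minimum wait.
Step 4: 79 days after 1995-03-13 (end of the 20-day response period, which began when the special meeting is convened on 1995-02-21) is 1995-05-31; 1995-06-05 misses that deadline by 5 days.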